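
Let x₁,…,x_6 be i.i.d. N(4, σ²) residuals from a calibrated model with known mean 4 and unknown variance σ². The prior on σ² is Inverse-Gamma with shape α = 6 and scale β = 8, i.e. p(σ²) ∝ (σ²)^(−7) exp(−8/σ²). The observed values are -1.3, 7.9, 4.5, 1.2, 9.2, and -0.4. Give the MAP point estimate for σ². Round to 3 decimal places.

Sum of squared deviations about the known mean: SS = (-1.3−4)² + (7.9−4)² + (4.5−4)² + (1.2−4)² + (9.2−4)² + (-0.4−4)² = 97.79.
The Normal likelihood contributes (σ²)^(−n/2) exp(−SS/(2σ²)), so the posterior is Inverse-Gamma(α + n/2, β + SS/2) = Inverse-Gamma(9, 56.895).
The mode of Inverse-Gamma(a, b) is b/(a+1) = 56.895/10 ≈ 5.690.

σ̂²_MAP = 5.690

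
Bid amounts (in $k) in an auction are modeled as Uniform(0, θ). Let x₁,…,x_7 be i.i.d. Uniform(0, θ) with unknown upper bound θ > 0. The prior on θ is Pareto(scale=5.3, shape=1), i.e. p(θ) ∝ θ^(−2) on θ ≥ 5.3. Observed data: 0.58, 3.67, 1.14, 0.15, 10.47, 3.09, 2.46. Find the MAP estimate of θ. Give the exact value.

θ̂_MAP = 10.47

The Uniform(0, θ) likelihood is θ^(−n) for θ ≥ max(xᵢ), zero otherwise. Here max(xᵢ) = 10.47.
Posterior ∝ θ^(−2) · θ^(−7) = θ^(−9) on θ ≥ max(5.3, 10.47) = 10.47.
This density is strictly decreasing in θ, so the posterior mode lies at the lower boundary of the support.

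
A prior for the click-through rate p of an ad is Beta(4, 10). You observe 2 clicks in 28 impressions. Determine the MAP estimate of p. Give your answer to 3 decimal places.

p̂_MAP = 0.125

Prior: Beta(4, 10).
Data: 2 successes in 28 trials. The binomial likelihood contributes p^2(1−p)^26, so the posterior is Beta(4+2, 10+26) = Beta(6, 36).
For Beta(a, b) with a, b > 1 the mode is (a−1)/(a+b−2) = 5/40 ≈ 0.125.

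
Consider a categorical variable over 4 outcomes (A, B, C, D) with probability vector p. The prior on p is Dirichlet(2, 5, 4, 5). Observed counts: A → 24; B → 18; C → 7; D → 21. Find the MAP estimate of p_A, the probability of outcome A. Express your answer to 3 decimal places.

The posterior is Dirichlet(αᵢ + nᵢ) = Dirichlet(26, 23, 11, 26).
For a Dirichlet(a₁,…,a_K) with all aᵢ > 1, the mode has j-th component (aⱼ − 1)/(Σaᵢ − K).
Here Σaᵢ = 86 and K = 4, so p_A = (26 − 1)/(86 − 4) = 25/82 ≈ 0.305.

MAP estimate of p_A = 0.305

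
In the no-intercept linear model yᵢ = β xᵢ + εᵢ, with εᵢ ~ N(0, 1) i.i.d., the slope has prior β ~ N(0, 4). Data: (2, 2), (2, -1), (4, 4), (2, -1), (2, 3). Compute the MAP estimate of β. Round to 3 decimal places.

β̂_MAP = 0.682

log p(β | y) = −Σ(yᵢ − βxᵢ)²/(2·1) − β²/(2·4) + const.
Setting the derivative to zero: Σxᵢ(yᵢ − βxᵢ)/1 − β/4 = 0, so β = Σxᵢyᵢ / (Σxᵢ² + σ²/τ²).
Σxᵢyᵢ = 2·2 + 2·(-1) + 4·4 + 2·(-1) + 2·3 = 22; Σxᵢ² = 32; σ²/τ² = 0.25.
β̂_MAP = 22 / (32 + 0.25) = 22/32.25 ≈ 0.682.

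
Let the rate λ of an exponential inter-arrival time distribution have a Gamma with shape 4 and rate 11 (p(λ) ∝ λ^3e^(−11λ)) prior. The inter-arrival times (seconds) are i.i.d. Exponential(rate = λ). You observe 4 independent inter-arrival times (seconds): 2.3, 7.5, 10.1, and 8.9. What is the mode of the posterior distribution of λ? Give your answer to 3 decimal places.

The Exponential(rate=λ) likelihood is ∝ λ^n e^(−λΣtᵢ). Here n = 4 and Σtᵢ = 2.3 + 7.5 + 10.1 + 8.9 = 28.8.
Posterior ∝ λ^3e^(−11λ) · λ^4e^(−28.8λ) = λ^7e^(−39.8λ), i.e. Gamma(8, 39.8).
Mode = (a−1)/b = 7/39.8 ≈ 0.176.

λ̂_MAP = 0.176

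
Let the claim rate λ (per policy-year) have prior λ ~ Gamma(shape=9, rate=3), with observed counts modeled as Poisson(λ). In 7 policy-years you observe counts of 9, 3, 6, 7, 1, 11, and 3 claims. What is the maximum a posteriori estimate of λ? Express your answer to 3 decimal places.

λ̂_MAP = 4.800

Σxᵢ = 9+3+6+7+1+11+3 = 40, with n = 7.
Posterior ∝ λ^8e^(−3λ) · λ^40e^(−7λ) = λ^48e^(−10λ), i.e. Gamma(shape=49, rate=10).
The mode of a Gamma(a, b) with a ≥ 1 (shape–rate) is (a−1)/b = 48/10 ≈ 4.800.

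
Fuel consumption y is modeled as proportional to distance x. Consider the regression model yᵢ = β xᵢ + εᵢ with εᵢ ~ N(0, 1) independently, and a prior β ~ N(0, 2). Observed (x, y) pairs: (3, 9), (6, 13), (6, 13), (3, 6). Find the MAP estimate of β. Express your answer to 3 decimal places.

β̂_MAP = 2.221

log p(β | y) = −Σ(yᵢ − βxᵢ)²/(2·1) − β²/(2·2) + const.
Setting the derivative to zero: Σxᵢ(yᵢ − βxᵢ)/1 − β/2 = 0, so β = Σxᵢyᵢ / (Σxᵢ² + σ²/τ²).
Σxᵢyᵢ = 3·9 + 6·13 + 6·13 + 3·6 = 201; Σxᵢ² = 90; σ²/τ² = 0.5.
β̂_MAP = 201 / (90 + 0.5) = 201/90.5 ≈ 2.221.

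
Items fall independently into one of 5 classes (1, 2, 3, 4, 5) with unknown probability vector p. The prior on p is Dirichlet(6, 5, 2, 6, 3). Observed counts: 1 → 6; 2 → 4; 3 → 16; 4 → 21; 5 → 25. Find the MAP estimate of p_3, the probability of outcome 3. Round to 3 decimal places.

The posterior is Dirichlet(αᵢ + nᵢ) = Dirichlet(12, 9, 18, 27, 28).
For a Dirichlet(a₁,…,a_K) with all aᵢ > 1, the mode has j-th component (aⱼ − 1)/(Σaᵢ − K).
Here Σaᵢ = 94 and K = 5, so p_3 = (18 − 1)/(94 − 5) = 17/89 ≈ 0.191.

MAP estimate: 0.191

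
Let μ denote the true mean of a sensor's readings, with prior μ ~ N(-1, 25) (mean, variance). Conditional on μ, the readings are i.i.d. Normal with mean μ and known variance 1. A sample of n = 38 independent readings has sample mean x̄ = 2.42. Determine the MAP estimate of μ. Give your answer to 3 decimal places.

μ̂_MAP = 2.416

n = 38, x̄ = 2.42.
For a Normal prior and Normal likelihood with known variance, the posterior is Normal; its mode equals its mean, the precision-weighted average.
Prior precision 1/σ₀² = 1/25 = 0.04; data precision n/σ² = 38/1 = 38.
μ̂ = (0.04·(-1) + 38·2.42) / (0.04 + 38) = 91.92/38.04 = 766/317 ≈ 2.416.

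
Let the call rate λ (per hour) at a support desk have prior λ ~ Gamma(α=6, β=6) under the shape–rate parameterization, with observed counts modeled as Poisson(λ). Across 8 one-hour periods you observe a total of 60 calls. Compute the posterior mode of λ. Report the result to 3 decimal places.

Σxᵢ = 60, n = 8.
Posterior ∝ λ^5e^(−6λ) · λ^60e^(−8λ) = λ^65e^(−14λ), i.e. Gamma(shape=66, rate=14).
The mode of a Gamma(a, b) with a ≥ 1 (shape–rate) is (a−1)/b = 65/14 ≈ 4.643.

λ̂_MAP = 4.643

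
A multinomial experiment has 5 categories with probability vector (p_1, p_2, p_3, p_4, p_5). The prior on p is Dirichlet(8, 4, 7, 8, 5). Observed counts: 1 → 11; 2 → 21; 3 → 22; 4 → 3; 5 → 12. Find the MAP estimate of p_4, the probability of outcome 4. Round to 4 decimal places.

The posterior is Dirichlet(αᵢ + nᵢ) = Dirichlet(19, 25, 29, 11, 17).
For a Dirichlet(a₁,…,a_K) with all aᵢ > 1, the mode has j-th component (aⱼ − 1)/(Σaᵢ − K).
Here Σaᵢ = 101 and K = 5, so p_4 = (11 − 1)/(101 − 5) = 10/96 ≈ 0.1042.

MAP estimate: 0.1042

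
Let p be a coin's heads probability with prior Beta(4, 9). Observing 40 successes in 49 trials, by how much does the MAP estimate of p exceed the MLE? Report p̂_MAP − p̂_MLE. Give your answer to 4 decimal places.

Posterior is Beta(44, 18); MAP = (44−1)/(62−2) = 43/60 ≈ 0.71667.
MLE ignores the prior: p̂_MLE = k/n = 40/49 ≈ 0.81633.
Difference = 43/60 − 40/49 = -293/2940 ≈ -0.0997.

MAP − MLE = -0.0997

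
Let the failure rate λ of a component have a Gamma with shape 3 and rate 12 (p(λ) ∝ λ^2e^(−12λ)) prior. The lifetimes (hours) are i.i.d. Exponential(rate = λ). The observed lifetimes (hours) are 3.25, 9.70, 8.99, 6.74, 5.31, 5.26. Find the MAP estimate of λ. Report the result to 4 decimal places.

The Exponential(rate=λ) likelihood is ∝ λ^n e^(−λΣtᵢ). Here n = 6 and Σtᵢ = 3.25 + 9.70 + 8.99 + 6.74 + 5.31 + 5.26 = 39.25.
Posterior ∝ λ^2e^(−12λ) · λ^6e^(−39.25λ) = λ^8e^(−51.25λ), i.e. Gamma(9, 51.25).
Mode = (a−1)/b = 8/51.25 ≈ 0.1561.

λ̂_MAP = 0.1561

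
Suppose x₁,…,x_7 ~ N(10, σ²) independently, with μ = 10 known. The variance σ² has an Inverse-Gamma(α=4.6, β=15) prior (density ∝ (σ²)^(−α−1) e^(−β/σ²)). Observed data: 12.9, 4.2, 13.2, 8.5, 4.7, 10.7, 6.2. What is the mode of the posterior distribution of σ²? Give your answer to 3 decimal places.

Sum of squared deviations about the known mean: SS = (12.9−10)² + (4.2−10)² + (13.2−10)² + (8.5−10)² + (4.7−10)² + (10.7−10)² + (6.2−10)² = 97.56.
The Normal likelihood contributes (σ²)^(−n/2) exp(−SS/(2σ²)), so the posterior is Inverse-Gamma(α + n/2, β + SS/2) = Inverse-Gamma(8.1, 63.78).
The mode of Inverse-Gamma(a, b) is b/(a+1) = 63.78/9.1 ≈ 7.009.

σ̂²_MAP = 7.009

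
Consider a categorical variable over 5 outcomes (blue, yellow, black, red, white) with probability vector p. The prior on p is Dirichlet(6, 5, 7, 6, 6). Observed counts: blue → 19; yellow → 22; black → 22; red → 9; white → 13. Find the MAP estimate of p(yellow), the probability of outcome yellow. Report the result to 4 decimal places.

The posterior is Dirichlet(αᵢ + nᵢ) = Dirichlet(25, 27, 29, 15, 19).
For a Dirichlet(a₁,…,a_K) with all aᵢ > 1, the mode has j-th component (aⱼ − 1)/(Σaᵢ − K).
Here Σaᵢ = 115 and K = 5, so p(yellow) = (27 − 1)/(115 − 5) = 26/110 ≈ 0.2364.

MAP estimate of p(yellow) = 0.2364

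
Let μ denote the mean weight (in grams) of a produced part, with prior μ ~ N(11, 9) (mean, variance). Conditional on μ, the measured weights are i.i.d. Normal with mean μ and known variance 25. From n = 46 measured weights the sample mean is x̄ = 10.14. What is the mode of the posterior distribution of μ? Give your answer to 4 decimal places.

μ̂_MAP = 10.1890

n = 46, x̄ = 10.14.
For a Normal prior and Normal likelihood with known variance, the posterior is Normal; its mode equals its mean, the precision-weighted average.
Prior precision 1/σ₀² = 1/9; data precision n/σ² = 46/25 = 1.84.
μ̂ = ((1/9)·11 + 1.84·10.14) / (1/9 + 1.84) = (111824/5625)/(439/225) = 111824/10975 ≈ 10.1890.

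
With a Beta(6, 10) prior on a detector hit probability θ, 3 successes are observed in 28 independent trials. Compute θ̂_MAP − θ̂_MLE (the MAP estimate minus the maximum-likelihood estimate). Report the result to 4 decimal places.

Posterior is Beta(9, 35); MAP = (9−1)/(44−2) = 8/42 ≈ 0.19048.
MLE ignores the prior: θ̂_MLE = k/n = 3/28 ≈ 0.10714.
Difference = 8/42 − 3/28 = 1/12 ≈ 0.0833.

MAP − MLE = 0.0833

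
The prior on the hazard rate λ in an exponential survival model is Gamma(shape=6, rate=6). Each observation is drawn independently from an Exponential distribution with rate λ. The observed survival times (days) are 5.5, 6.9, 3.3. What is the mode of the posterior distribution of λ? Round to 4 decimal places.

The Exponential(rate=λ) likelihood is ∝ λ^n e^(−λΣtᵢ). Here n = 3 and Σtᵢ = 5.5 + 6.9 + 3.3 = 15.7.
Posterior ∝ λ^5e^(−6λ) · λ^3e^(−15.7λ) = λ^8e^(−21.7λ), i.e. Gamma(9, 21.7).
Mode = (a−1)/b = 8/21.7 ≈ 0.3687.

λ̂_MAP = 0.3687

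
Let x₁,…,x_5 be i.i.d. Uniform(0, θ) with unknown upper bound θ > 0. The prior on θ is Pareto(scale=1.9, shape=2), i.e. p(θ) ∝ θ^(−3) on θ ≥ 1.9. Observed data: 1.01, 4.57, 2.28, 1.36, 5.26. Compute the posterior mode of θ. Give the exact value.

θ̂_MAP = 5.26

The Uniform(0, θ) likelihood is θ^(−n) for θ ≥ max(xᵢ), zero otherwise. Here max(xᵢ) = 5.26.
Posterior ∝ θ^(−3) · θ^(−5) = θ^(−8) on θ ≥ max(1.9, 5.26) = 5.26.
This density is strictly decreasing in θ, so the posterior mode lies at the lower boundary of the support.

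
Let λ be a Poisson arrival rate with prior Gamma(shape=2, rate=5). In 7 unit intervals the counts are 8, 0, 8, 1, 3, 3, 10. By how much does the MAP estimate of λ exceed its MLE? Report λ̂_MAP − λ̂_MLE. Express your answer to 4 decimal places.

Σxᵢ = 33. Posterior is Gamma(35, 12); MAP = (35−1)/12 = 34/12 ≈ 2.83333.
MLE = x̄ = 33/7 ≈ 4.71429.
Difference = 34/12 − 33/7 = -79/42 ≈ -1.8810.

MAP − MLE = -1.8810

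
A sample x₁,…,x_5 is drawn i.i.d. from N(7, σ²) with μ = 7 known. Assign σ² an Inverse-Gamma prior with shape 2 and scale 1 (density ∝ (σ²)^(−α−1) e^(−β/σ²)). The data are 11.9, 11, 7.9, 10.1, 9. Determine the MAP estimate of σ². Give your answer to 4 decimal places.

Sum of squared deviations about the known mean: SS = (11.9−7)² + (11−7)² + (7.9−7)² + (10.1−7)² + (9−7)² = 54.43.
The Normal likelihood contributes (σ²)^(−n/2) exp(−SS/(2σ²)), so the posterior is Inverse-Gamma(α + n/2, β + SS/2) = Inverse-Gamma(4.5, 28.215).
The mode of Inverse-Gamma(a, b) is b/(a+1) = 28.215/5.5 ≈ 5.1300.

σ̂²_MAP = 5.1300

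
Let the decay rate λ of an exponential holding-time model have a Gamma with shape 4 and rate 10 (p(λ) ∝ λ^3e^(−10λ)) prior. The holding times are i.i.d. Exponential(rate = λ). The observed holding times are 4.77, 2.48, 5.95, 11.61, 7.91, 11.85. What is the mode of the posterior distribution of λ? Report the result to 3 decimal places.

λ̂_MAP = 0.165

The Exponential(rate=λ) likelihood is ∝ λ^n e^(−λΣtᵢ). Here n = 6 and Σtᵢ = 4.77 + 2.48 + 5.95 + 11.61 + 7.91 + 11.85 = 44.57.
Posterior ∝ λ^3e^(−10λ) · λ^6e^(−44.57λ) = λ^9e^(−54.57λ), i.e. Gamma(10, 54.57).
Mode = (a−1)/b = 9/54.57 ≈ 0.165.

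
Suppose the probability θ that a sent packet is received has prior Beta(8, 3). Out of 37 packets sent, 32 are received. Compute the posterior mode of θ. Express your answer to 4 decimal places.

Prior: Beta(8, 3).
Data: 32 successes in 37 trials. The binomial likelihood contributes θ^32(1−θ)^5, so the posterior is Beta(8+32, 3+5) = Beta(40, 8).
For Beta(a, b) with a, b > 1 the mode is (a−1)/(a+b−2) = 39/46 ≈ 0.8478.

θ̂_MAP = 0.8478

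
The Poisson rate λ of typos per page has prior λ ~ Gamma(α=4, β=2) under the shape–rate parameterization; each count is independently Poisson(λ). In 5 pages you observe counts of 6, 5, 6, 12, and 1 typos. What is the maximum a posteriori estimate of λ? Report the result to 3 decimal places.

Σxᵢ = 6+5+6+12+1 = 30, with n = 5.
Posterior ∝ λ^3e^(−2λ) · λ^30e^(−5λ) = λ^33e^(−7λ), i.e. Gamma(shape=34, rate=7).
The mode of a Gamma(a, b) with a ≥ 1 (shape–rate) is (a−1)/b = 33/7 ≈ 4.714.

λ̂_MAP = 4.714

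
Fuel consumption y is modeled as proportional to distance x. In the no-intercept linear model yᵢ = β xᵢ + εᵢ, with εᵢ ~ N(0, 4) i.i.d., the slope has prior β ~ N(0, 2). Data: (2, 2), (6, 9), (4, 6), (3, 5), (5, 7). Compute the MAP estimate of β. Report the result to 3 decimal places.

β̂_MAP = 1.435

log p(β | y) = −Σ(yᵢ − βxᵢ)²/(2·4) − β²/(2·2) + const.
Setting the derivative to zero: Σxᵢ(yᵢ − βxᵢ)/4 − β/2 = 0, so β = Σxᵢyᵢ / (Σxᵢ² + σ²/τ²).
Σxᵢyᵢ = 2·2 + 6·9 + 4·6 + 3·5 + 5·7 = 132; Σxᵢ² = 90; σ²/τ² = 2.
β̂_MAP = 132 / (90 + 2) = 132/92 ≈ 1.435.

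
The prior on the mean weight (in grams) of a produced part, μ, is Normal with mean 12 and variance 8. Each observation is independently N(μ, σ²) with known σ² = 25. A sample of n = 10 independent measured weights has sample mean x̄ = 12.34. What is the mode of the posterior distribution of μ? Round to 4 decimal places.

n = 10, x̄ = 12.34.
For a Normal prior and Normal likelihood with known variance, the posterior is Normal; its mode equals its mean, the precision-weighted average.
Prior precision 1/σ₀² = 1/8 = 0.125; data precision n/σ² = 10/25 = 0.4.
μ̂ = (0.125·12 + 0.4·12.34) / (0.125 + 0.4) = 6.436/0.525 = 6436/525 ≈ 12.2590.

μ̂_MAP = 12.2590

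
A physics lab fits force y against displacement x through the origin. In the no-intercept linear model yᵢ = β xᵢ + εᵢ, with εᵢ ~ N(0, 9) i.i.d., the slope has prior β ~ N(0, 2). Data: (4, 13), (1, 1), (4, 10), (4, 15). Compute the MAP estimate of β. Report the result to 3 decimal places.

log p(β | y) = −Σ(yᵢ − βxᵢ)²/(2·9) − β²/(2·2) + const.
Setting the derivative to zero: Σxᵢ(yᵢ − βxᵢ)/9 − β/2 = 0, so β = Σxᵢyᵢ / (Σxᵢ² + σ²/τ²).
Σxᵢyᵢ = 4·13 + 1·1 + 4·10 + 4·15 = 153; Σxᵢ² = 49; σ²/τ² = 4.5.
β̂_MAP = 153 / (49 + 4.5) = 153/53.5 ≈ 2.860.

β̂_MAP = 2.860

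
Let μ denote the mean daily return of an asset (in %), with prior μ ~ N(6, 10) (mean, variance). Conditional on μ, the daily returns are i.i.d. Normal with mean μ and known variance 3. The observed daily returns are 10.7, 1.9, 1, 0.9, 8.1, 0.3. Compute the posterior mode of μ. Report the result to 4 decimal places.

μ̂_MAP = 3.9206

n = 6; x̄ = (10.7 + 1.9 + 1 + 0.9 + 8.1 + 0.3)/6 = 22.9/6 = 229/60 ≈ 3.8167.
For a Normal prior and Normal likelihood with known variance, the posterior is Normal; its mode equals its mean, the precision-weighted average.
Prior precision 1/σ₀² = 1/10 = 0.1; data precision n/σ² = 6/3 = 2.
μ̂ = (0.1·6 + 2·(229/60)) / (0.1 + 2) = (247/30)/2.1 = 247/63 ≈ 3.9206.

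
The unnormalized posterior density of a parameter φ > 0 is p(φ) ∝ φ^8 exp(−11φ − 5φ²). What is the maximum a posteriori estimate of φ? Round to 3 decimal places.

ℓ'(φ) = 8/φ − 11 − 10φ. Setting this to zero and multiplying by φ: 10φ² + 11φ − 8 = 0.
φ = (−11 + √(11² + 4·10·8)) / (2·10) = (−11 + √441) / 20 = (−11 + 21)/20 = 1/2.
ℓ''(φ) = −8/φ² − 10 < 0, confirming a maximum.

φ̂_MAP = 0.500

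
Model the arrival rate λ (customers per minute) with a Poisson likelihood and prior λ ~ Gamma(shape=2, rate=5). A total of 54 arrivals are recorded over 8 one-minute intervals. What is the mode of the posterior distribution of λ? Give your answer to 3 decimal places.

Σxᵢ = 54, n = 8.
Posterior ∝ λe^(−5λ) · λ^54e^(−8λ) = λ^55e^(−13λ), i.e. Gamma(shape=56, rate=13).
The mode of a Gamma(a, b) with a ≥ 1 (shape–rate) is (a−1)/b = 55/13 ≈ 4.231.

λ̂_MAP = 4.231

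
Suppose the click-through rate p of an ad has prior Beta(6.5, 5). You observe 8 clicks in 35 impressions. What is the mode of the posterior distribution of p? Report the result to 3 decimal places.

Prior: Beta(6.5, 5).
Data: 8 successes in 35 trials. The binomial likelihood contributes p^8(1−p)^27, so the posterior is Beta(6.5+8, 5+27) = Beta(14.5, 32).
For Beta(a, b) with a, b > 1 the mode is (a−1)/(a+b−2) = 13.5/44.5 ≈ 0.303.

p̂_MAP = 0.303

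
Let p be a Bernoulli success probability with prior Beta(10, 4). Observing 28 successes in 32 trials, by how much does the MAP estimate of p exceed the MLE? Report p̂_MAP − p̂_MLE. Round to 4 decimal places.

MAP − MLE = -0.0341

Posterior is Beta(38, 8); MAP = (38−1)/(46−2) = 37/44 ≈ 0.84091.
MLE ignores the prior: p̂_MLE = k/n = 28/32 ≈ 0.87500.
Difference = 37/44 − 28/32 = -3/88 ≈ -0.0341.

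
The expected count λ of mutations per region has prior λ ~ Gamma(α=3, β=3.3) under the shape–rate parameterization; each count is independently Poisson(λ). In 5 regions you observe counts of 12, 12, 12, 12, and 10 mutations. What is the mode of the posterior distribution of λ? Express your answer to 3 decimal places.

Σxᵢ = 12+12+12+12+10 = 58, with n = 5.
Posterior ∝ λ^2e^(−3.3λ) · λ^58e^(−5λ) = λ^60e^(−8.3λ), i.e. Gamma(shape=61, rate=8.3).
The mode of a Gamma(a, b) with a ≥ 1 (shape–rate) is (a−1)/b = 60/8.3 ≈ 7.229.

λ̂_MAP = 7.229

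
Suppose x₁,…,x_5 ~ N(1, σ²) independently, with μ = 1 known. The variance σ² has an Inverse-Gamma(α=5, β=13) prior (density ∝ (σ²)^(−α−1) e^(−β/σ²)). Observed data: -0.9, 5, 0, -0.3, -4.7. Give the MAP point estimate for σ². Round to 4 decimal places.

Sum of squared deviations about the known mean: SS = (-0.9−1)² + (5−1)² + (0−1)² + (-0.3−1)² + (-4.7−1)² = 54.79.
The Normal likelihood contributes (σ²)^(−n/2) exp(−SS/(2σ²)), so the posterior is Inverse-Gamma(α + n/2, β + SS/2) = Inverse-Gamma(7.5, 40.395).
The mode of Inverse-Gamma(a, b) is b/(a+1) = 40.395/8.5 ≈ 4.7524.

σ̂²_MAP = 4.7524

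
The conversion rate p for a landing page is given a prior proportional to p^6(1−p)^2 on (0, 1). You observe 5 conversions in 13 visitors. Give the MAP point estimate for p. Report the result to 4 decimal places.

p̂_MAP = 0.5238

The prior density ∝ p^6(1−p)^2 is the kernel of Beta(7, 3).
Data: 5 successes in 13 trials. The binomial likelihood contributes p^5(1−p)^8, so the posterior is Beta(7+5, 3+8) = Beta(12, 11).
For Beta(a, b) with a, b > 1 the mode is (a−1)/(a+b−2) = 11/21 ≈ 0.5238.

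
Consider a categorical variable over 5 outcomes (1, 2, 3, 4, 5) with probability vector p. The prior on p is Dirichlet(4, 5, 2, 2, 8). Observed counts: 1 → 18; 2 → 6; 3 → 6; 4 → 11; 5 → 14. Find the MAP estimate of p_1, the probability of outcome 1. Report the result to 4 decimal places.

The posterior is Dirichlet(αᵢ + nᵢ) = Dirichlet(22, 11, 8, 13, 22).
For a Dirichlet(a₁,…,a_K) with all aᵢ > 1, the mode has j-th component (aⱼ − 1)/(Σaᵢ − K).
Here Σaᵢ = 76 and K = 5, so p_1 = (22 − 1)/(76 − 5) = 21/71 ≈ 0.2958.

MAP estimate: 0.2958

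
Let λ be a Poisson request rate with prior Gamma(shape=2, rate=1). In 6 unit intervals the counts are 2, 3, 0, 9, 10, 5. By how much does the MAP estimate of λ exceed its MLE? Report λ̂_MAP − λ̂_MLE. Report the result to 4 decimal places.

MAP − MLE = -0.5476

Σxᵢ = 29. Posterior is Gamma(31, 7); MAP = (31−1)/7 = 30/7 ≈ 4.28571.
MLE = x̄ = 29/6 ≈ 4.83333.
Difference = 30/7 − 29/6 = -23/42 ≈ -0.5476.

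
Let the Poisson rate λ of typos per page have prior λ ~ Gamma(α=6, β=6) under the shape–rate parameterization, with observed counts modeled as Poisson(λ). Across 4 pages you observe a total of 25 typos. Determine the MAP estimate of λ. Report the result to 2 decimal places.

Σxᵢ = 25, n = 4.
Posterior ∝ λ^5e^(−6λ) · λ^25e^(−4λ) = λ^30e^(−10λ), i.e. Gamma(shape=31, rate=10).
The mode of a Gamma(a, b) with a ≥ 1 (shape–rate) is (a−1)/b = 30/10 ≈ 3.00.

λ̂_MAP = 3.00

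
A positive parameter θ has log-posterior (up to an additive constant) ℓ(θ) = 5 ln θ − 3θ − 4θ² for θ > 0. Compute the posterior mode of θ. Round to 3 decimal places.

θ̂_MAP = 0.625

ℓ'(θ) = 5/θ − 3 − 8θ. Setting this to zero and multiplying by θ: 8θ² + 3θ − 5 = 0.
θ = (−3 + √(3² + 4·8·5)) / (2·8) = (−3 + √169) / 16 = (−3 + 13)/16 = 5/8.
ℓ''(θ) = −5/θ² − 8 < 0, confirming a maximum.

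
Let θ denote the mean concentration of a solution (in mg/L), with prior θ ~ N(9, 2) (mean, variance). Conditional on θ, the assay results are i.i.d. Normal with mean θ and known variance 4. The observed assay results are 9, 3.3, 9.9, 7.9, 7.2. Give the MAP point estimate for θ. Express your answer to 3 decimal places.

θ̂_MAP = 7.900

n = 5; x̄ = (9 + 3.3 + 9.9 + 7.9 + 7.2)/5 = 37.3/5 = 7.46.
For a Normal prior and Normal likelihood with known variance, the posterior is Normal; its mode equals its mean, the precision-weighted average.
Prior precision 1/σ₀² = 1/2 = 0.5; data precision n/σ² = 5/4 = 1.25.
θ̂ = (0.5·9 + 1.25·7.46) / (0.5 + 1.25) = 13.825/1.75 = 7.900.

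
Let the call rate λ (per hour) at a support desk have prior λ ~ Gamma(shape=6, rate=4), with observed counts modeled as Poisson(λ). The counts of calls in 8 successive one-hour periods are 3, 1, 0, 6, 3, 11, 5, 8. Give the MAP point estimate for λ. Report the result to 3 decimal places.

Σxᵢ = 3+1+0+6+3+11+5+8 = 37, with n = 8.
Posterior ∝ λ^5e^(−4λ) · λ^37e^(−8λ) = λ^42e^(−12λ), i.e. Gamma(shape=43, rate=12).
The mode of a Gamma(a, b) with a ≥ 1 (shape–rate) is (a−1)/b = 42/12 ≈ 3.500.

λ̂_MAP = 3.500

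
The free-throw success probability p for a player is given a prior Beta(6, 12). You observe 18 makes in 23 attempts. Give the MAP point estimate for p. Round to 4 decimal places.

p̂_MAP = 0.5897

Prior: Beta(6, 12).
Data: 18 successes in 23 trials. The binomial likelihood contributes p^18(1−p)^5, so the posterior is Beta(6+18, 12+5) = Beta(24, 17).
For Beta(a, b) with a, b > 1 the mode is (a−1)/(a+b−2) = 23/39 ≈ 0.5897.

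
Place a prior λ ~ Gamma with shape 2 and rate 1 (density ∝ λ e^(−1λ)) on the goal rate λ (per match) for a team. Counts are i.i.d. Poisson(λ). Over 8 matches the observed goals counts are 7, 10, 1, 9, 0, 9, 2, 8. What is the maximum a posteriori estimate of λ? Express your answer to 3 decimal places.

λ̂_MAP = 5.222

Σxᵢ = 7+10+1+9+0+9+2+8 = 46, with n = 8.
Posterior ∝ λe^(−1λ) · λ^46e^(−8λ) = λ^47e^(−9λ), i.e. Gamma(shape=48, rate=9).
The mode of a Gamma(a, b) with a ≥ 1 (shape–rate) is (a−1)/b = 47/9 ≈ 5.222.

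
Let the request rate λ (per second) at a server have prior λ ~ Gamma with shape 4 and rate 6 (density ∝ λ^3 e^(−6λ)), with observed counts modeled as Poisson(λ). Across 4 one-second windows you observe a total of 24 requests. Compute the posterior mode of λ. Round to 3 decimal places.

Σxᵢ = 24, n = 4.
Posterior ∝ λ^3e^(−6λ) · λ^24e^(−4λ) = λ^27e^(−10λ), i.e. Gamma(shape=28, rate=10).
The mode of a Gamma(a, b) with a ≥ 1 (shape–rate) is (a−1)/b = 27/10 ≈ 2.700.

λ̂_MAP = 2.700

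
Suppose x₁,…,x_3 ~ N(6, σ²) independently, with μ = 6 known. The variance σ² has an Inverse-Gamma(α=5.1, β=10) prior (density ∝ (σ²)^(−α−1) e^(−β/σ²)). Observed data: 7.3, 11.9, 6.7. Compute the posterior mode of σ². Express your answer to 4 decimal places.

σ̂²_MAP = 3.7493

Sum of squared deviations about the known mean: SS = (7.3−6)² + (11.9−6)² + (6.7−6)² = 36.99.
The Normal likelihood contributes (σ²)^(−n/2) exp(−SS/(2σ²)), so the posterior is Inverse-Gamma(α + n/2, β + SS/2) = Inverse-Gamma(6.6, 28.495).
The mode of Inverse-Gamma(a, b) is b/(a+1) = 28.495/7.6 ≈ 3.7493.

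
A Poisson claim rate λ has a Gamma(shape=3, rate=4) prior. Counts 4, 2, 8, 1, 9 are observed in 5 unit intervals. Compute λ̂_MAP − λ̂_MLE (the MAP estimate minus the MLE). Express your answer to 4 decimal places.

MAP − MLE = -1.9111

Σxᵢ = 24. Posterior is Gamma(27, 9); MAP = (27−1)/9 = 26/9 ≈ 2.88889.
MLE = x̄ = 24/5 ≈ 4.80000.
Difference = 26/9 − 24/5 = -86/45 ≈ -1.9111.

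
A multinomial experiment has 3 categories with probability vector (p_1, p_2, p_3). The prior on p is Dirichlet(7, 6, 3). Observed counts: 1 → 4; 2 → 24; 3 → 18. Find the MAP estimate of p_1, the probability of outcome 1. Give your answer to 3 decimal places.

MAP estimate: 0.169

The posterior is Dirichlet(αᵢ + nᵢ) = Dirichlet(11, 30, 21).
For a Dirichlet(a₁,…,a_K) with all aᵢ > 1, the mode has j-th component (aⱼ − 1)/(Σaᵢ − K).
Here Σaᵢ = 62 and K = 3, so p_1 = (11 − 1)/(62 − 3) = 10/59 ≈ 0.169.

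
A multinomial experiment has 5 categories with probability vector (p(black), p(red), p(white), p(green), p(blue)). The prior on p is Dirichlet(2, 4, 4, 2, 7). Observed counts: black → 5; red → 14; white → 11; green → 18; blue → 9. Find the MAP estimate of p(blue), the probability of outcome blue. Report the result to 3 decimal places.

MAP estimate of p(blue) = 0.211

The posterior is Dirichlet(αᵢ + nᵢ) = Dirichlet(7, 18, 15, 20, 16).
For a Dirichlet(a₁,…,a_K) with all aᵢ > 1, the mode has j-th component (aⱼ − 1)/(Σaᵢ − K).
Here Σaᵢ = 76 and K = 5, so p(blue) = (16 − 1)/(76 − 5) = 15/71 ≈ 0.211.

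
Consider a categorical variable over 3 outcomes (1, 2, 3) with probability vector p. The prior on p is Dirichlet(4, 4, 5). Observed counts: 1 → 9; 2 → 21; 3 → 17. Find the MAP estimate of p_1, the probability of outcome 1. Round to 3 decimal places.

MAP estimate: 0.211

The posterior is Dirichlet(αᵢ + nᵢ) = Dirichlet(13, 25, 22).
For a Dirichlet(a₁,…,a_K) with all aᵢ > 1, the mode has j-th component (aⱼ − 1)/(Σaᵢ − K).
Here Σaᵢ = 60 and K = 3, so p_1 = (13 − 1)/(60 − 3) = 12/57 ≈ 0.211.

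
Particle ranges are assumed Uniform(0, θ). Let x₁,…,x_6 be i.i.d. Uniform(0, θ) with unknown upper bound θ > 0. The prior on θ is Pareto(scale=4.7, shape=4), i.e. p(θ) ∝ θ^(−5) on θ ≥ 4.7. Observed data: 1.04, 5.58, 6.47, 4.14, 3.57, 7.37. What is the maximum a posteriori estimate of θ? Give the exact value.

The Uniform(0, θ) likelihood is θ^(−n) for θ ≥ max(xᵢ), zero otherwise. Here max(xᵢ) = 7.37.
Posterior ∝ θ^(−5) · θ^(−6) = θ^(−11) on θ ≥ max(4.7, 7.37) = 7.37.
This density is strictly decreasing in θ, so the posterior mode lies at the lower boundary of the support.

θ̂_MAP = 7.37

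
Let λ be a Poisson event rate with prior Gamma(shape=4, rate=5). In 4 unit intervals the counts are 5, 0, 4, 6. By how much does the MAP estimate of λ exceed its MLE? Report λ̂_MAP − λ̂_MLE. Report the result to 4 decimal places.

Σxᵢ = 15. Posterior is Gamma(19, 9); MAP = (19−1)/9 = 18/9 ≈ 2.00000.
MLE = x̄ = 15/4 ≈ 3.75000.
Difference = 18/9 − 15/4 = -7/4 ≈ -1.7500.

MAP − MLE = -1.7500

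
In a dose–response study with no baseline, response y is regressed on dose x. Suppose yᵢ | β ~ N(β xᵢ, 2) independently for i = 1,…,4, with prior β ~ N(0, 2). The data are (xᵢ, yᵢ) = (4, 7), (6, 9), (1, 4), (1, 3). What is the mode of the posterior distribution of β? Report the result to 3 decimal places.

β̂_MAP = 1.618

log p(β | y) = −Σ(yᵢ − βxᵢ)²/(2·2) − β²/(2·2) + const.
Setting the derivative to zero: Σxᵢ(yᵢ − βxᵢ)/2 − β/2 = 0, so β = Σxᵢyᵢ / (Σxᵢ² + σ²/τ²).
Σxᵢyᵢ = 4·7 + 6·9 + 1·4 + 1·3 = 89; Σxᵢ² = 54; σ²/τ² = 1.
β̂_MAP = 89 / (54 + 1) = 89/55 ≈ 1.618.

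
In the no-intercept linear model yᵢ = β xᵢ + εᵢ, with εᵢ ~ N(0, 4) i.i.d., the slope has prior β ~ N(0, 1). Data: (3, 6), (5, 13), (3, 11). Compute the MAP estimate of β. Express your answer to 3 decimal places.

log p(β | y) = −Σ(yᵢ − βxᵢ)²/(2·4) − β²/(2·1) + const.
Setting the derivative to zero: Σxᵢ(yᵢ − βxᵢ)/4 − β/1 = 0, so β = Σxᵢyᵢ / (Σxᵢ² + σ²/τ²).
Σxᵢyᵢ = 3·6 + 5·13 + 3·11 = 116; Σxᵢ² = 43; σ²/τ² = 4.
β̂_MAP = 116 / (43 + 4) = 116/47 ≈ 2.468.

β̂_MAP = 2.468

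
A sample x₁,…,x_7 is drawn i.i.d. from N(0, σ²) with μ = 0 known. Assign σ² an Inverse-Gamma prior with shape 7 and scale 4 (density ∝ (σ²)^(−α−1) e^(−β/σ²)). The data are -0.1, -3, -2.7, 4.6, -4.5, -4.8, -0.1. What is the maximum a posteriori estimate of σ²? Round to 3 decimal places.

Sum of squared deviations about the known mean: SS = (-0.1−0)² + (-3−0)² + (-2.7−0)² + (4.6−0)² + (-4.5−0)² + (-4.8−0)² + (-0.1−0)² = 80.76.
The Normal likelihood contributes (σ²)^(−n/2) exp(−SS/(2σ²)), so the posterior is Inverse-Gamma(α + n/2, β + SS/2) = Inverse-Gamma(10.5, 44.38).
The mode of Inverse-Gamma(a, b) is b/(a+1) = 44.38/11.5 ≈ 3.859.

σ̂²_MAP = 3.859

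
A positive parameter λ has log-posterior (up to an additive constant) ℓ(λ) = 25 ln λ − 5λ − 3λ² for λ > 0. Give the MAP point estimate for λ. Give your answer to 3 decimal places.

ℓ'(λ) = 25/λ − 5 − 6λ. Setting this to zero and multiplying by λ: 6λ² + 5λ − 25 = 0.
λ = (−5 + √(5² + 4·6·25)) / (2·6) = (−5 + √625) / 12 = (−5 + 25)/12 = 5/3.
ℓ''(λ) = −25/λ² − 6 < 0, confirming a maximum.

λ̂_MAP = 1.667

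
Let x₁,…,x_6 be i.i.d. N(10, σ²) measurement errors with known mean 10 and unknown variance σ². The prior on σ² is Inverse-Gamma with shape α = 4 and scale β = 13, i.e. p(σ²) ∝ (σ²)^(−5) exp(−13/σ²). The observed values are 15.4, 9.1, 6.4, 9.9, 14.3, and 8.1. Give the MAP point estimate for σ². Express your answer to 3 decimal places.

σ̂²_MAP = 5.690

Sum of squared deviations about the known mean: SS = (15.4−10)² + (9.1−10)² + (6.4−10)² + (9.9−10)² + (14.3−10)² + (8.1−10)² = 65.04.
The Normal likelihood contributes (σ²)^(−n/2) exp(−SS/(2σ²)), so the posterior is Inverse-Gamma(α + n/2, β + SS/2) = Inverse-Gamma(7, 45.52).
The mode of Inverse-Gamma(a, b) is b/(a+1) = 45.52/8 ≈ 5.690.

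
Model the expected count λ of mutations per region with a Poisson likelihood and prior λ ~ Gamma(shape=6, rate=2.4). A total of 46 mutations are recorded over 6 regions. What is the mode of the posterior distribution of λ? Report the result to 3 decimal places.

λ̂_MAP = 6.071

Σxᵢ = 46, n = 6.
Posterior ∝ λ^5e^(−2.4λ) · λ^46e^(−6λ) = λ^51e^(−8.4λ), i.e. Gamma(shape=52, rate=8.4).
The mode of a Gamma(a, b) with a ≥ 1 (shape–rate) is (a−1)/b = 51/8.4 ≈ 6.071.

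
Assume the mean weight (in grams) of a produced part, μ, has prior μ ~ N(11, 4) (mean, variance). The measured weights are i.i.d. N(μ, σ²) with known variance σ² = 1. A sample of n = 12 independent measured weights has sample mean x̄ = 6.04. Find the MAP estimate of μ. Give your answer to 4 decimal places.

μ̂_MAP = 6.1412

n = 12, x̄ = 6.04.
For a Normal prior and Normal likelihood with known variance, the posterior is Normal; its mode equals its mean, the precision-weighted average.
Prior precision 1/σ₀² = 1/4 = 0.25; data precision n/σ² = 12/1 = 12.
μ̂ = (0.25·11 + 12·6.04) / (0.25 + 12) = 75.23/12.25 = 7523/1225 ≈ 6.1412.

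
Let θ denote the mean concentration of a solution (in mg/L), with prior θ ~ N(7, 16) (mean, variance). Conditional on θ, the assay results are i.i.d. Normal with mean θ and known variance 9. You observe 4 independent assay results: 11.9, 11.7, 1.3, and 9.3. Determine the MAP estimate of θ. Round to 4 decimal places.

θ̂_MAP = 8.3589

n = 4; x̄ = (11.9 + 11.7 + 1.3 + 9.3)/4 = 34.2/4 = 8.55.
For a Normal prior and Normal likelihood with known variance, the posterior is Normal; its mode equals its mean, the precision-weighted average.
Prior precision 1/σ₀² = 1/16 = 0.0625; data precision n/σ² = 4/9.
θ̂ = (0.0625·7 + (4/9)·8.55) / (0.0625 + 4/9) = 4.2375/(73/144) = 3051/365 ≈ 8.3589.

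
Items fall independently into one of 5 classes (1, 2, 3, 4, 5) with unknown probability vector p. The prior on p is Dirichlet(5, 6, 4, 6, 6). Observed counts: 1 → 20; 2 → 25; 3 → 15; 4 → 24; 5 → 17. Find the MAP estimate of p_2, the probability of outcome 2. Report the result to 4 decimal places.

MAP estimate: 0.2439

The posterior is Dirichlet(αᵢ + nᵢ) = Dirichlet(25, 31, 19, 30, 23).
For a Dirichlet(a₁,…,a_K) with all aᵢ > 1, the mode has j-th component (aⱼ − 1)/(Σaᵢ − K).
Here Σaᵢ = 128 and K = 5, so p_2 = (31 − 1)/(128 − 5) = 30/123 ≈ 0.2439.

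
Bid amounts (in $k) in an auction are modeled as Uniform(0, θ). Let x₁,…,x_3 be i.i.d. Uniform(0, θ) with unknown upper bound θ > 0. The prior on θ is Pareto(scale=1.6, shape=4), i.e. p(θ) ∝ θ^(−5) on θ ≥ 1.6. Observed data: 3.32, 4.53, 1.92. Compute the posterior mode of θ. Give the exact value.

θ̂_MAP = 4.53

The Uniform(0, θ) likelihood is θ^(−n) for θ ≥ max(xᵢ), zero otherwise. Here max(xᵢ) = 4.53.
Posterior ∝ θ^(−5) · θ^(−3) = θ^(−8) on θ ≥ max(1.6, 4.53) = 4.53.
This density is strictly decreasing in θ, so the posterior mode lies at the lower boundary of the support.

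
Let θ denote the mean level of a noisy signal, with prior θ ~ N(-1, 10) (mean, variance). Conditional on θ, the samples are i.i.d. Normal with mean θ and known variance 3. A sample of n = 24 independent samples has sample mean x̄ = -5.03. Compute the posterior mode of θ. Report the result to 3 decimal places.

n = 24, x̄ = -5.03.
For a Normal prior and Normal likelihood with known variance, the posterior is Normal; its mode equals its mean, the precision-weighted average.
Prior precision 1/σ₀² = 1/10 = 0.1; data precision n/σ² = 24/3 = 8.
θ̂ = (0.1·(-1) + 8·(-5.03)) / (0.1 + 8) = (-40.34)/8.1 = -2017/405 ≈ -4.980.

θ̂_MAP = -4.980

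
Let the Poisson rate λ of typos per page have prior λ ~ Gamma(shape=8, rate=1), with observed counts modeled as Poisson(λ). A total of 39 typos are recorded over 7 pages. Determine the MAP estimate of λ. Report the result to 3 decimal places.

λ̂_MAP = 5.750

Σxᵢ = 39, n = 7.
Posterior ∝ λ^7e^(−1λ) · λ^39e^(−7λ) = λ^46e^(−8λ), i.e. Gamma(shape=47, rate=8).
The mode of a Gamma(a, b) with a ≥ 1 (shape–rate) is (a−1)/b = 46/8 ≈ 5.750.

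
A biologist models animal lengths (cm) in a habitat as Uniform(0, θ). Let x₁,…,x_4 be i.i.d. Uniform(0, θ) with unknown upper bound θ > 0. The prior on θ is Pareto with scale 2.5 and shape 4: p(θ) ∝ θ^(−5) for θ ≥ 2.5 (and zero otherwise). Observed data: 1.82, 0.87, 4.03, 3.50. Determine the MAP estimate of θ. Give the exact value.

θ̂_MAP = 4.03

The Uniform(0, θ) likelihood is θ^(−n) for θ ≥ max(xᵢ), zero otherwise. Here max(xᵢ) = 4.03.
Posterior ∝ θ^(−5) · θ^(−4) = θ^(−9) on θ ≥ max(2.5, 4.03) = 4.03.
This density is strictly decreasing in θ, so the posterior mode lies at the lower boundary of the support.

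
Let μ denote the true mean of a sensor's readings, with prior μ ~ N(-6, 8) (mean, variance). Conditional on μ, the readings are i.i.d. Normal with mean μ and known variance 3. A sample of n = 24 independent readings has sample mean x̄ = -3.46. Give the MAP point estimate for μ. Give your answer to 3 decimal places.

n = 24, x̄ = -3.46.
For a Normal prior and Normal likelihood with known variance, the posterior is Normal; its mode equals its mean, the precision-weighted average.
Prior precision 1/σ₀² = 1/8 = 0.125; data precision n/σ² = 24/3 = 8.
μ̂ = (0.125·(-6) + 8·(-3.46)) / (0.125 + 8) = (-28.43)/8.125 = -5686/1625 ≈ -3.499.

μ̂_MAP = -3.499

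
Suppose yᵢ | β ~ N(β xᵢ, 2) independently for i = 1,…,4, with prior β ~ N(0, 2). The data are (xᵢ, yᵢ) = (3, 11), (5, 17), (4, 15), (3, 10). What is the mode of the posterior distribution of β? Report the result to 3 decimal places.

β̂_MAP = 3.467

log p(β | y) = −Σ(yᵢ − βxᵢ)²/(2·2) − β²/(2·2) + const.
Setting the derivative to zero: Σxᵢ(yᵢ − βxᵢ)/2 − β/2 = 0, so β = Σxᵢyᵢ / (Σxᵢ² + σ²/τ²).
Σxᵢyᵢ = 3·11 + 5·17 + 4·15 + 3·10 = 208; Σxᵢ² = 59; σ²/τ² = 1.
β̂_MAP = 208 / (59 + 1) = 208/60 ≈ 3.467.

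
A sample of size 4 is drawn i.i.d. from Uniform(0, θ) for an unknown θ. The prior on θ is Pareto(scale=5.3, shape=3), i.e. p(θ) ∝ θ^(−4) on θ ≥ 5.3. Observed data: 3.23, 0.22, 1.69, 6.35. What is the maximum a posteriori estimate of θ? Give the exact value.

θ̂_MAP = 6.35

The Uniform(0, θ) likelihood is θ^(−n) for θ ≥ max(xᵢ), zero otherwise. Here max(xᵢ) = 6.35.
Posterior ∝ θ^(−4) · θ^(−4) = θ^(−8) on θ ≥ max(5.3, 6.35) = 6.35.
This density is strictly decreasing in θ, so the posterior mode lies at the lower boundary of the support.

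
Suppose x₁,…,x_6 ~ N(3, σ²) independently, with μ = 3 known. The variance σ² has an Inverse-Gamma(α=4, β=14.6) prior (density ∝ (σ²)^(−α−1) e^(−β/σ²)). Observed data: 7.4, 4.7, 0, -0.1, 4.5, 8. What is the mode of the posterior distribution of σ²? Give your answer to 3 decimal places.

σ̂²_MAP = 6.082

Sum of squared deviations about the known mean: SS = (7.4−3)² + (4.7−3)² + (0−3)² + (-0.1−3)² + (4.5−3)² + (8−3)² = 68.11.
The Normal likelihood contributes (σ²)^(−n/2) exp(−SS/(2σ²)), so the posterior is Inverse-Gamma(α + n/2, β + SS/2) = Inverse-Gamma(7, 48.655).
The mode of Inverse-Gamma(a, b) is b/(a+1) = 48.655/8 ≈ 6.082.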